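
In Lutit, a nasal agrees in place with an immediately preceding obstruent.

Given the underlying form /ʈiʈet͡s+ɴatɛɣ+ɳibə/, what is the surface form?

[ʈiʈet͡snatɛɣŋibə]

The rule targets /ɴ/ (voiced uvular nasal), which sits after the trigger /t͡s/ (alveolar).
Changing only its place to alveolar gives [n] — the voiced alveolar nasal.
The same rule applies at the second boundary: /ɳ/ → [ŋ] next to /ɣ/.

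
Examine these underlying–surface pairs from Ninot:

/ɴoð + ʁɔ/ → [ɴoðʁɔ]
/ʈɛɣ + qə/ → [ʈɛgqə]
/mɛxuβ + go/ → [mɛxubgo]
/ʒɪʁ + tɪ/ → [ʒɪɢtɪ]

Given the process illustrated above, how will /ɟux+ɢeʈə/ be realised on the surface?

The data show regressive manner assimilation: /ɣ/ → [g] before /q/; /β/ → [b] before /g/; /ʁ/ → [ɢ] before /t/. In each pair only manner changes, matching the following consonant, while place and voice stay constant.
No alternation appears in [ɴoðʁɔ]: there the adjacent consonants already agree in manner (/ð/ and /ʁ/ are both fricatives), so this form is consistent with the same rule.
/x/ is a voiceless velar fricative. The following trigger /ɢ/ is a stop, so /x/ must become a stop as well.
Changing only its manner to stop gives [k] — the voiceless velar stop.

[ɟukɢeʈə]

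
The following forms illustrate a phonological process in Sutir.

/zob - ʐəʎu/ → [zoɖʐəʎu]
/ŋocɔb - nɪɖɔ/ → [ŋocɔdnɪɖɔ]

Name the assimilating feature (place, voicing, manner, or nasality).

place

The segment that alternates is /b/, which surfaces as [ɖ] when adjacent to /ʐ/.
The change bilabial → retroflex matches the place of the following /ʐ/, identifying this as place assimilation.
The same holds elsewhere in the data: /b/ → [d] before /n/ (bilabial → alveolar, matching alveolar) — only place changes, and always toward the following segment.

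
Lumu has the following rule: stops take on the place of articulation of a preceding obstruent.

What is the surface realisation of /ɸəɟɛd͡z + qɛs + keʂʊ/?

The rule targets /q/ (voiceless uvular stop), which sits after the trigger /d͡z/ (alveolar).
The voiceless alveolar stop is [t], so /q/ → [t].
The same rule applies at the second boundary: /k/ → [t] next to /s/.

[ɸəɟɛd͡ztɛsteʂʊ]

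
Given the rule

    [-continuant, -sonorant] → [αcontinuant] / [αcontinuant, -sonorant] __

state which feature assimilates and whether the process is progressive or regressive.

progressive manner assimilation

The rule copies [continuant] (continuancy) from the environment onto the target stops; since [±continuant] encodes the stop/fricative manner contrast, the assimilating dimension is manner.
Since the environment is written before the underscore, the trigger precedes the target; the direction is progressive.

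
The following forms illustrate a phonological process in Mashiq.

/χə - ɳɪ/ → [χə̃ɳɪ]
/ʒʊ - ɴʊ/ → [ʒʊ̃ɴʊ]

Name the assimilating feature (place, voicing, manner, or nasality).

nasality

The vowel /ə/ surfaces as nasalised [ə̃] next to the following nasal /ɳ/ — it has acquired the [+nasal] feature of its neighbour.
The other form shows the same pattern: /ʊ/ → [ʊ̃] before /ɴ/ — each time a vowel is nasalised next to a following nasal.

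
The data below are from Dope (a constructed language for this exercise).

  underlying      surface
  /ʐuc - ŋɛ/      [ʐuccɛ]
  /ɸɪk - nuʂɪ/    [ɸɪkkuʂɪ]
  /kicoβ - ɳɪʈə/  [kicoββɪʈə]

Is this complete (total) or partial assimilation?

Comparing underlying and surface forms, /ŋ/ → [c] is the alternation; the neighbouring /c/ is constant.
The output [c] is identical to the trigger /c/ — every feature (place, manner, voicing) has been copied — so this is total assimilation.
The other forms behave the same way: /n/ → [k] after /k/; /ɳ/ → [β] after /β/ — in each case the output is a copy of the preceding consonant.

total assimilation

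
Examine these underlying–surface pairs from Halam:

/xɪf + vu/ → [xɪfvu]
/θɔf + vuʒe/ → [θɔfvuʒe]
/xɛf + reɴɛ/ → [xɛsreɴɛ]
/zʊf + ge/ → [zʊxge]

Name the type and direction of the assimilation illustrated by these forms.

regressive place assimilation

Comparing underlying and surface forms, /f/ → [s] is the alternation; the neighbouring /r/ is constant.
/f/ is labiodental while /r/ is alveolar; the output [s] is alveolar, matching the trigger — so the feature that spreads is place.
Manner and voice are unchanged, so the assimilation is partial, not total.
Checking the remaining alternation: /f/ → [x] before /g/ (labiodental → velar, matching velar) — only place changes, and always toward the following segment.
No alternation appears in [xɪfvu], [θɔfvuʒe]: there the adjacent consonants already agree in place (/f/ and /v/ are both labiodental; /f/ and /v/ are both labiodental), so these forms are consistent with the same rule.
The trigger is the following segment, so the direction is regressive (anticipatory).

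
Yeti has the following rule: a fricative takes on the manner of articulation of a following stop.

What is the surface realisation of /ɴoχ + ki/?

/χ/ is a voiceless uvular fricative. The following trigger /k/ is a stop, so /χ/ must become a stop as well.
The voiceless uvular stop is [q], so /χ/ → [q].

[ɴoqki]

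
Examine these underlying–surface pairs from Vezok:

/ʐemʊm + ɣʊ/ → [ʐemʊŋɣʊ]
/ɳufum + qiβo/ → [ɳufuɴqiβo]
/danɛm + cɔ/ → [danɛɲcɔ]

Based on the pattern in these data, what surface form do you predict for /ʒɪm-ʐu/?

The data show regressive place assimilation: /m/ → [ŋ] before /ɣ/; /m/ → [ɴ] before /q/; /m/ → [ɲ] before /c/. In each pair only place changes, matching the following consonant, while manner and voice stay constant.
The rule targets /m/ (voiced bilabial nasal), which sits before the trigger /ʐ/ (retroflex).
The voiced retroflex nasal is [ɳ], so /m/ → [ɳ].

[ʒɪɳʐu]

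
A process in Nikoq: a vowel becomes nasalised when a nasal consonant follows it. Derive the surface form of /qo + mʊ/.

[qõmʊ]

The vowel /o/ is adjacent to the following nasal /m/, so it acquires [+nasal] and surfaces as [õ].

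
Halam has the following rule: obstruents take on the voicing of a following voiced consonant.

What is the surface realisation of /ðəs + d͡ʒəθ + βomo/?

[ðəzd͡ʒəðβomo]

The rule targets /s/ (voiceless alveolar fricative), which sits before the trigger /d͡ʒ/ (voiced).
A voiced alveolar fricative is [z], so the surface segment is [z].
The same rule applies at the second boundary: /θ/ → [ð] next to /β/.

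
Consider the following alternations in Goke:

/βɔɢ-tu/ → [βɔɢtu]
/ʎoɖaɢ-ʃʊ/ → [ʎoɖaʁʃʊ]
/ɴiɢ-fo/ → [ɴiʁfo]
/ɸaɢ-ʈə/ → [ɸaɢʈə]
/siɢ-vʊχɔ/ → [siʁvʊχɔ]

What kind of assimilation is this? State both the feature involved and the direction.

Comparing underlying and surface forms, /ɢ/ → [ʁ] is the alternation; the neighbouring /ʃ/ is constant.
/ɢ/ is a stop while /ʃ/ is a fricative; the output [ʁ] is a fricative, matching the trigger — so the feature that spreads is manner.
Place and voice are unchanged, so the assimilation is partial, not total.
The same holds elsewhere in the data: /ɢ/ → [ʁ] before /f/ (stop → fricative, matching a fricative); /ɢ/ → [ʁ] before /v/ (stop → fricative, matching a fricative) — only manner changes, and always toward the following segment.
Nothing changes in [βɔɢtu], [ɸaɢʈə]: there the adjacent consonants already agree in manner (/ɢ/ and /t/ are both stops; /ɢ/ and /ʈ/ are both stops), so these forms are consistent with the same rule.
The trigger is the following segment, so the direction is regressive (anticipatory).

regressive manner assimilation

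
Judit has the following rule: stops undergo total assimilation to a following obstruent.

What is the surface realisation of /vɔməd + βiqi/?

/d/ is the segment targeted by the rule; it sits immediately before /β/, so it assimilates completely and surfaces as [β].

[vɔməββiqi]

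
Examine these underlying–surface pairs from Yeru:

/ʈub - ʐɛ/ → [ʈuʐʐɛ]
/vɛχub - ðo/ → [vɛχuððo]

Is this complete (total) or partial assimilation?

The segment that alternates is /b/, which surfaces as [ʐ] when adjacent to /ʐ/.
The output [ʐ] is identical to the trigger /ʐ/ — every feature (place, manner, voicing) has been copied — so this is total assimilation.
The remaining alternation confirms this: /b/ → [ð] before /ð/ — in each case the output is a copy of the following consonant.

total assimilation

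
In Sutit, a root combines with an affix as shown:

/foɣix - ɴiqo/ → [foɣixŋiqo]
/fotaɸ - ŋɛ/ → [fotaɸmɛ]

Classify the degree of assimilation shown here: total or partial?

partial assimilation

Comparing underlying and surface forms, /ɴ/ → [ŋ] is the alternation; the neighbouring /x/ is constant.
The change uvular → velar matches the place of the preceding /x/, identifying this as place assimilation.
Manner and voice are unchanged, so the assimilation is partial, not total.
The same holds elsewhere in the data: /ŋ/ → [m] after /ɸ/ (velar → bilabial, matching bilabial) — only place changes, and always toward the preceding segment.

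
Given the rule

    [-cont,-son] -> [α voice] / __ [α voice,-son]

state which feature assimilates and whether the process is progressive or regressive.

regressive voicing assimilation

The shared variable α links the value of [voice] on the target to the same value on the neighbouring segment, so voicing is the feature that assimilates.
The conditioning segment sits to the right of the focus bar, meaning the trigger follows the segment that changes — regressive assimilation.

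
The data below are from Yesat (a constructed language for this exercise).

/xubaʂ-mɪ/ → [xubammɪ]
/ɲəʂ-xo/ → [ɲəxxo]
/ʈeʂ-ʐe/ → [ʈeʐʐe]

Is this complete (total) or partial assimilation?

total assimilation

Comparing underlying and surface forms, /ʂ/ → [m] is the alternation; the neighbouring /m/ is constant.
The output [m] is identical to the trigger /m/ — every feature (place, manner, voicing) has been copied — so this is total assimilation.
The other forms behave the same way: /ʂ/ → [x] before /x/; /ʂ/ → [ʐ] before /ʐ/ — in each case the output is a copy of the following consonant.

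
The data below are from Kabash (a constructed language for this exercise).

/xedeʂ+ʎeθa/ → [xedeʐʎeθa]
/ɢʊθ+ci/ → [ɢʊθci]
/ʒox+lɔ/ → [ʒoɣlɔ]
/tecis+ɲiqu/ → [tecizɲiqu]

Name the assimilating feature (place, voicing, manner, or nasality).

voicing

Underlying /ʂ/ is realised as [ʐ] next to /ʎ/; /ʎ/ itself does not change.
The change voiceless → voiced matches the voicing of the following /ʎ/, identifying this as voicing assimilation.
The other alternating forms pattern the same way: /x/ → [ɣ] before /l/ (voiceless → voiced, matching voiced); /s/ → [z] before /ɲ/ (voiceless → voiced, matching voiced) — only voicing changes, and always toward the following segment.
Nothing changes in [ɢʊθci]: there the adjacent consonants already agree in voicing (/θ/ and /c/ are both voiceless), so this form is consistent with the same rule.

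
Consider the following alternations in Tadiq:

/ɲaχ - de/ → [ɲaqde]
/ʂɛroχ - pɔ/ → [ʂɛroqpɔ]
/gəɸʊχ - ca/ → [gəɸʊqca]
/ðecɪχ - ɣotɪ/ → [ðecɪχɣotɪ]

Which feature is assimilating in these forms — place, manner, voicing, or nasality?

The segment that alternates is /χ/, which surfaces as [q] when adjacent to /d/.
The change fricative → stop matches the manner of the following /d/, identifying this as manner assimilation.
The other alternating forms pattern the same way: /χ/ → [q] before /p/ (fricative → stop, matching a stop); /χ/ → [q] before /c/ (fricative → stop, matching a stop) — only manner changes, and always toward the following segment.
Nothing changes in [ðecɪχɣotɪ]: there the adjacent consonants already agree in manner (/χ/ and /ɣ/ are both fricatives), so this form is consistent with the same rule.

manner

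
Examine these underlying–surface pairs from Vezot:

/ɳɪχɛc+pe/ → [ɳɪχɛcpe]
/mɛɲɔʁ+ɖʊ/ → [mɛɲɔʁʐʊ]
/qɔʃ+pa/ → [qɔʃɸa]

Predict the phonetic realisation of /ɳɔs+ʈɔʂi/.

[ɳɔsʂɔʂi]

The data show progressive manner assimilation: /ɖ/ → [ʐ] after /ʁ/; /p/ → [ɸ] after /ʃ/. In each pair only manner changes, matching the preceding consonant, while place and voice stay constant.
No alternation appears in [ɳɪχɛcpe]: there the adjacent consonants already agree in manner (/p/ and /c/ are both stops), so this form is consistent with the same rule.
The rule targets /ʈ/ (voiceless retroflex stop), which sits after the trigger /s/ (fricative).
A voiceless retroflex fricative is [ʂ], so the surface segment is [ʂ].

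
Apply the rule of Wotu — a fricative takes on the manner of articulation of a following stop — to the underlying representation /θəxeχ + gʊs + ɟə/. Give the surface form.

[θəxeqgʊtɟə]

/χ/ is a voiceless uvular fricative. The following trigger /g/ is a stop, so /χ/ must become a stop as well.
The voiceless uvular stop is [q], so /χ/ → [q].
At the second juncture, /s/ likewise becomes [t] adjacent to /ɟ/.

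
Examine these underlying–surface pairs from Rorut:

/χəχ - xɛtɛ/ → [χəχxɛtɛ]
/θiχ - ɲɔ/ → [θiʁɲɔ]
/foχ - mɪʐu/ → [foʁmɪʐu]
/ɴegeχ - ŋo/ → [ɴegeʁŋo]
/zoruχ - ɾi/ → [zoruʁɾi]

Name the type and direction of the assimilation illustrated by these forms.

regressive voicing assimilation

Comparing underlying and surface forms, /χ/ → [ʁ] is the alternation; the neighbouring /ɲ/ is constant.
/χ/ is voiceless while /ɲ/ is voiced; the output [ʁ] is voiced, matching the trigger — so the feature that spreads is voicing.
Place and manner are unchanged, so the assimilation is partial, not total.
Checking the remaining alternations: /χ/ → [ʁ] before /m/ (voiceless → voiced, matching voiced); /χ/ → [ʁ] before /ŋ/ (voiceless → voiced, matching voiced); /χ/ → [ʁ] before /ɾ/ (voiceless → voiced, matching voiced) — only voicing changes, and always toward the following segment.
No alternation appears in [χəχxɛtɛ]: there the adjacent consonants already agree in voicing (/χ/ and /x/ are both voiceless), so this form is consistent with the same rule.
Since the segment that changes precedes the conditioning segment, the assimilation is regressive.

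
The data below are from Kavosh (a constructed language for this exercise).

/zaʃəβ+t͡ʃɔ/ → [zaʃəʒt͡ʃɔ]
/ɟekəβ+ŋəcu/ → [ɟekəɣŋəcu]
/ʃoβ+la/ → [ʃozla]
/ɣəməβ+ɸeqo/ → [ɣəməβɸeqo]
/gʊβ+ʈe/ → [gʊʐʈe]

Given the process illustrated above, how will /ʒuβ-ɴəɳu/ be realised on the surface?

The data show regressive place assimilation: /β/ → [ʒ] before /t͡ʃ/; /β/ → [ɣ] before /ŋ/; /β/ → [z] before /l/; /β/ → [ʐ] before /ʈ/. In each pair only place changes, matching the following consonant, while manner and voice stay constant.
No alternation appears in [ɣəməβɸeqo]: there the adjacent consonants already agree in place (/β/ and /ɸ/ are both bilabial), so this form is consistent with the same rule.
The rule targets /β/ (voiced bilabial fricative), which sits before the trigger /ɴ/ (uvular).
A voiced uvular fricative is [ʁ], so the surface segment is [ʁ].

[ʒuʁɴəɳu]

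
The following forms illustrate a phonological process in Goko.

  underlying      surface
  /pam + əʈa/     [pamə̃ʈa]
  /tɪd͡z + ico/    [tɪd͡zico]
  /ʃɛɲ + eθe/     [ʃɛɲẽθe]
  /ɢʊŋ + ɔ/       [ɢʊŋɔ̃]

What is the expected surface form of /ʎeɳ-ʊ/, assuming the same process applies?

The data show progressive nasality assimilation (vowel nasalisation): /ə/ → [ə̃] after /m/; /e/ → [ẽ] after /ɲ/; /ɔ/ → [ɔ̃] after /ŋ/ — a vowel is nasalised by an immediately preceding nasal consonant.
No change occurs in [tɪd͡zico] because the vowel at the boundary is adjacent to an oral consonant, not a nasal (/i/ next to /d͡z/).
/ʊ/ sits next to the nasal /ɳ/ and is therefore nasalised to [ʊ̃].

[ʎeɳʊ̃]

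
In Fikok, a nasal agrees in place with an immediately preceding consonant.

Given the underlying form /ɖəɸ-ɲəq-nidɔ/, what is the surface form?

/ɲ/ is a voiced palatal nasal. The preceding trigger /ɸ/ is bilabial, so /ɲ/ must become bilabial as well.
The voiced bilabial nasal is [m], so /ɲ/ → [m].
The same rule applies at the second boundary: /n/ → [ɴ] next to /q/.

[ɖəɸməqɴidɔ]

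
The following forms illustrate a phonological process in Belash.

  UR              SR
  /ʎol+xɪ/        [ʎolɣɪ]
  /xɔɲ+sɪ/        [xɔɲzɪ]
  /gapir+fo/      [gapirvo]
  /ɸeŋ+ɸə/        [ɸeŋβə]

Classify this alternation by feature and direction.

Underlying /x/ is realised as [ɣ] next to /l/; /l/ itself does not change.
The change voiceless → voiced matches the voicing of the preceding /l/, identifying this as voicing assimilation.
Place and manner are unchanged, so the assimilation is partial, not total.
The other alternating forms pattern the same way: /s/ → [z] after /ɲ/ (voiceless → voiced, matching voiced); /f/ → [v] after /r/ (voiceless → voiced, matching voiced); /ɸ/ → [β] after /ŋ/ (voiceless → voiced, matching voiced) — only voicing changes, and always toward the preceding segment.
Since the segment that changes follows the conditioning segment, the assimilation is progressive.

progressive voicing assimilation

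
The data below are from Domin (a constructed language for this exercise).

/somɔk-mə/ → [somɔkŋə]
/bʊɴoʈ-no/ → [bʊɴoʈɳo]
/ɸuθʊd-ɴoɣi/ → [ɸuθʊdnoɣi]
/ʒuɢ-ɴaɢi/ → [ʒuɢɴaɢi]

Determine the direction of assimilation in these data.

The segment that alternates is /m/, which surfaces as [ŋ] when adjacent to /k/.
/m/ is bilabial while /k/ is velar; the output [ŋ] is velar, matching the trigger — so the feature that spreads is place.
Checking the remaining alternations: /n/ → [ɳ] after /ʈ/ (alveolar → retroflex, matching retroflex); /ɴ/ → [n] after /d/ (uvular → alveolar, matching alveolar) — only place changes, and always toward the preceding segment.
Nothing changes in [ʒuɢɴaɢi]: there the adjacent consonants already agree in place (/ɴ/ and /ɢ/ are both uvular), so this form is consistent with the same rule.
The trigger is the preceding segment, so the direction is progressive (perseverative).

progressive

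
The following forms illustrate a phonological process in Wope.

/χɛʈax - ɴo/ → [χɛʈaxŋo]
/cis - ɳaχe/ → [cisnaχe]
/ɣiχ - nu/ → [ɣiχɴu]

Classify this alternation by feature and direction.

progressive place assimilation

Underlying /ɴ/ is realised as [ŋ] next to /x/; /x/ itself does not change.
The change uvular → velar matches the place of the preceding /x/, identifying this as place assimilation.
Manner and voice are unchanged, so the assimilation is partial, not total.
Checking the remaining alternations: /ɳ/ → [n] after /s/ (retroflex → alveolar, matching alveolar); /n/ → [ɴ] after /χ/ (alveolar → uvular, matching uvular) — only place changes, and always toward the preceding segment.
Since the segment that changes follows the conditioning segment, the assimilation is progressive.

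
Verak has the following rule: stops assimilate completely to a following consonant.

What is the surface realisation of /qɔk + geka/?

[qɔggeka]

/k/ is the segment targeted by the rule; it sits immediately before /g/, so it assimilates completely and surfaces as [g].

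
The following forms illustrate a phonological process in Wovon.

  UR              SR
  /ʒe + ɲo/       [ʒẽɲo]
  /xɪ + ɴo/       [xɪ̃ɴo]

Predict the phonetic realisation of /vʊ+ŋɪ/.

The data show regressive nasality assimilation (vowel nasalisation): /e/ → [ẽ] before /ɲ/; /ɪ/ → [ɪ̃] before /ɴ/ — a vowel is nasalised by an immediately following nasal consonant.
The vowel /ʊ/ is adjacent to the following nasal /ŋ/, so it acquires [+nasal] and surfaces as [ʊ̃].

[vʊ̃ŋɪ]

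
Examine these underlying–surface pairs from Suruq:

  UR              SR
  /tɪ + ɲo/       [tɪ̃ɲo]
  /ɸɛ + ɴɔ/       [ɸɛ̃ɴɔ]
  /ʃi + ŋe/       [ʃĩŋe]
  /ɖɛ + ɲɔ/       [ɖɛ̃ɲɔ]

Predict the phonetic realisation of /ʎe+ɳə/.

[ʎẽɳə]

The data show regressive nasality assimilation (vowel nasalisation): /ɪ/ → [ɪ̃] before /ɲ/; /ɛ/ → [ɛ̃] before /ɴ/; /i/ → [ĩ] before /ŋ/; /ɛ/ → [ɛ̃] before /ɲ/ — a vowel is nasalised by an immediately following nasal consonant.
The vowel /e/ is adjacent to the following nasal /ɳ/, so it acquires [+nasal] and surfaces as [ẽ].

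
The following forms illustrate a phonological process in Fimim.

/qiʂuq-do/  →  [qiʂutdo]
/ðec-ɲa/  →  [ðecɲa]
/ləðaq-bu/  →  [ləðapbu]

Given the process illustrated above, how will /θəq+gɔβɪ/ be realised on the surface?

[θəkgɔβɪ]

The data show regressive place assimilation: /q/ → [t] before /d/; /q/ → [p] before /b/. In each pair only place changes, matching the following consonant, while manner and voice stay constant.
Nothing changes in [ðecɲa]: there the adjacent consonants already agree in place (/c/ and /ɲ/ are both palatal), so this form is consistent with the same rule.
The rule targets /q/ (voiceless uvular stop), which sits before the trigger /g/ (velar).
A voiceless velar stop is [k], so the surface segment is [k].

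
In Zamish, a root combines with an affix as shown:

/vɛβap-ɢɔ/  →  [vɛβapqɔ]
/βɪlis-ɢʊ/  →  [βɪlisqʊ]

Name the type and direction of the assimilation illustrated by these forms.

Underlying /ɢ/ is realised as [q] next to /p/; /p/ itself does not change.
/ɢ/ is voiced while /p/ is voiceless; the output [q] is voiceless, matching the trigger — so the feature that spreads is voicing.
Place and manner are unchanged, so the assimilation is partial, not total.
The other alternating form patterns the same way: /ɢ/ → [q] after /s/ (voiced → voiceless, matching voiceless) — only voicing changes, and always toward the preceding segment.
The trigger is the preceding segment, so the direction is progressive (perseverative).

progressive voicing assimilation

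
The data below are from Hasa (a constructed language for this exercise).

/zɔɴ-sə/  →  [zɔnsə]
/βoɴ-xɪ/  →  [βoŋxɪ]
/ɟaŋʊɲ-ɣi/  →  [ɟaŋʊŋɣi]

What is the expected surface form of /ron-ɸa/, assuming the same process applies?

The data show regressive place assimilation: /ɴ/ → [n] before /s/; /ɴ/ → [ŋ] before /x/; /ɲ/ → [ŋ] before /ɣ/. In each pair only place changes, matching the following consonant, while manner and voice stay constant.
The rule targets /n/ (voiced alveolar nasal), which sits before the trigger /ɸ/ (bilabial).
Changing only its place to bilabial gives [m] — the voiced bilabial nasal.

[romɸa]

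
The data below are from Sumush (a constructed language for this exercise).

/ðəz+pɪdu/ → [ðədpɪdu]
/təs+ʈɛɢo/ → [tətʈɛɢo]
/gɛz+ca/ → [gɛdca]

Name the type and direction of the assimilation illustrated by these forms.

regressive manner assimilation

Comparing underlying and surface forms, /z/ → [d] is the alternation; the neighbouring /p/ is constant.
/z/ is a fricative while /p/ is a stop; the output [d] is a stop, matching the trigger — so the feature that spreads is manner.
Place and voice are unchanged, so the assimilation is partial, not total.
The same holds elsewhere in the data: /s/ → [t] before /ʈ/ (fricative → stop, matching a stop); /z/ → [d] before /c/ (fricative → stop, matching a stop) — only manner changes, and always toward the following segment.
Since the segment that changes precedes the conditioning segment, the assimilation is regressive.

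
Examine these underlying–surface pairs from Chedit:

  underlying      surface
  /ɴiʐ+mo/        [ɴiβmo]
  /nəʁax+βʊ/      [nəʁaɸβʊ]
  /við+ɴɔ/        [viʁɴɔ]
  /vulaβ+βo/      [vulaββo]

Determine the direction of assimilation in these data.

The segment that alternates is /ʐ/, which surfaces as [β] when adjacent to /m/.
/ʐ/ is retroflex while /m/ is bilabial; the output [β] is bilabial, matching the trigger — so the feature that spreads is place.
Checking the remaining alternations: /x/ → [ɸ] before /β/ (velar → bilabial, matching bilabial); /ð/ → [ʁ] before /ɴ/ (dental → uvular, matching uvular) — only place changes, and always toward the following segment.
Nothing changes in [vulaββo]: there the adjacent consonants already agree in place (/β/ and /β/ are both bilabial), so this form is consistent with the same rule.
Since the segment that changes precedes the conditioning segment, the assimilation is regressive.

regressive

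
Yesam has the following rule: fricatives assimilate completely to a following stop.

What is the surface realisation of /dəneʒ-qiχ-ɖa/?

[dəneqqiɖɖa]

/ʒ/ is the segment targeted by the rule; it sits immediately before /q/, so it assimilates completely and surfaces as [q].
The same rule applies at the second boundary: /χ/ → [ɖ] next to /ɖ/.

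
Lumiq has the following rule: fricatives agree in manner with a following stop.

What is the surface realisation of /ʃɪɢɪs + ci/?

/s/ is a voiceless alveolar fricative. The following trigger /c/ is a stop, so /s/ must become a stop as well.
The voiceless alveolar stop is [t], so /s/ → [t].

[ʃɪɢɪtci]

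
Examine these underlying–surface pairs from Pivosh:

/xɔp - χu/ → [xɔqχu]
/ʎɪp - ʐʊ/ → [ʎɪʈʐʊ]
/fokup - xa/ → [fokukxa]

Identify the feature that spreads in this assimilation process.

place

The segment that alternates is /p/, which surfaces as [q] when adjacent to /χ/.
The change bilabial → uvular matches the place of the following /χ/, identifying this as place assimilation.
The other alternating forms pattern the same way: /p/ → [ʈ] before /ʐ/ (bilabial → retroflex, matching retroflex); /p/ → [k] before /x/ (bilabial → velar, matching velar) — only place changes, and always toward the following segment.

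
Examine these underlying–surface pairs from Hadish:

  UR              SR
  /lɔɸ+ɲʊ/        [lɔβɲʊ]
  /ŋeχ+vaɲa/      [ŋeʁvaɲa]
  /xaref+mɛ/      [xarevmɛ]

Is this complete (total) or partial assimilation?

partial assimilation

Underlying /ɸ/ is realised as [β] next to /ɲ/; /ɲ/ itself does not change.
The change voiceless → voiced matches the voicing of the following /ɲ/, identifying this as voicing assimilation.
Place and manner are unchanged, so the assimilation is partial, not total.
The other alternating forms pattern the same way: /χ/ → [ʁ] before /v/ (voiceless → voiced, matching voiced); /f/ → [v] before /m/ (voiceless → voiced, matching voiced) — only voicing changes, and always toward the following segment.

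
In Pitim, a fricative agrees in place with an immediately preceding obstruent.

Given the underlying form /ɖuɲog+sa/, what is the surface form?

The rule targets /s/ (voiceless alveolar fricative), which sits after the trigger /g/ (velar).
A voiceless velar fricative is [x], so the surface segment is [x].

[ɖuɲogxa]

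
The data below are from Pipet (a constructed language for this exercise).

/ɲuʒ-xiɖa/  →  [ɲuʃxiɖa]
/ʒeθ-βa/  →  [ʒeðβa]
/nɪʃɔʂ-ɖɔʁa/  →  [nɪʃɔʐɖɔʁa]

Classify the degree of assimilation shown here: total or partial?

partial assimilation

Underlying /ʒ/ is realised as [ʃ] next to /x/; /x/ itself does not change.
The change voiced → voiceless matches the voicing of the following /x/, identifying this as voicing assimilation.
Place and manner are unchanged, so the assimilation is partial, not total.
The other alternating forms pattern the same way: /θ/ → [ð] before /β/ (voiceless → voiced, matching voiced); /ʂ/ → [ʐ] before /ɖ/ (voiceless → voiced, matching voiced) — only voicing changes, and always toward the following segment.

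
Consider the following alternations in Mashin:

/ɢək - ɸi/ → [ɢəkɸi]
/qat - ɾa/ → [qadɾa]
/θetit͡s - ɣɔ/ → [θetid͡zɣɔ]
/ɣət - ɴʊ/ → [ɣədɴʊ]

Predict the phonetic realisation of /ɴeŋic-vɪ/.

[ɴeŋiɟvɪ]

The data show regressive voicing assimilation: /t/ → [d] before /ɾ/; /t͡s/ → [d͡z] before /ɣ/; /t/ → [d] before /ɴ/. In each pair only voicing changes, matching the following consonant, while place and manner stay constant.
Nothing changes in [ɢəkɸi]: there the adjacent consonants already agree in voicing (/k/ and /ɸ/ are both voiceless), so this form is consistent with the same rule.
The rule targets /c/ (voiceless palatal stop), which sits before the trigger /v/ (voiced).
Changing only its voicing to voiced gives [ɟ] — the voiced palatal stop.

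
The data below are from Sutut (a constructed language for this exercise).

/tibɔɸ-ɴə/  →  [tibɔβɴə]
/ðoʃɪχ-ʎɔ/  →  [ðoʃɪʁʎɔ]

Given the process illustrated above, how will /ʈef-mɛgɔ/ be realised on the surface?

[ʈevmɛgɔ]

The data show regressive voicing assimilation: /ɸ/ → [β] before /ɴ/; /χ/ → [ʁ] before /ʎ/. In each pair only voicing changes, matching the following consonant, while place and manner stay constant.
/f/ is a voiceless labiodental fricative. The following trigger /m/ is voiced, so /f/ must become voiced as well.
A voiced labiodental fricative is [v], so the surface segment is [v].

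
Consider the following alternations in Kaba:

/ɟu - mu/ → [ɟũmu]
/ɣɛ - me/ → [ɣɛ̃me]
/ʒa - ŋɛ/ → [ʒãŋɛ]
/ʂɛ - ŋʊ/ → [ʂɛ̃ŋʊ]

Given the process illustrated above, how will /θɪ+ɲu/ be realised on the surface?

The data show regressive nasality assimilation (vowel nasalisation): /u/ → [ũ] before /m/; /ɛ/ → [ɛ̃] before /m/; /a/ → [ã] before /ŋ/; /ɛ/ → [ɛ̃] before /ŋ/ — a vowel is nasalised by an immediately following nasal consonant.
The vowel /ɪ/ is adjacent to the following nasal /ɲ/, so it acquires [+nasal] and surfaces as [ɪ̃].

[θɪ̃ɲu]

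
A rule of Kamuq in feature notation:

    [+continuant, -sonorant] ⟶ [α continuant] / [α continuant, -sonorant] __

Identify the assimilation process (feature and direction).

The rule copies [continuant] (continuancy) from the environment onto the target fricatives; since [±continuant] encodes the stop/fricative manner contrast, the assimilating dimension is manner.
The conditioning segment sits to the left of the focus bar, meaning the trigger precedes the segment that changes — progressive assimilation.

progressive manner assimilation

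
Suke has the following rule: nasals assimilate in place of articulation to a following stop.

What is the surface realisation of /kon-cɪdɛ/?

[koɲcɪdɛ]

/n/ is a voiced alveolar nasal. The following trigger /c/ is palatal, so /n/ must become palatal as well.
The voiced palatal nasal is [ɲ], so /n/ → [ɲ].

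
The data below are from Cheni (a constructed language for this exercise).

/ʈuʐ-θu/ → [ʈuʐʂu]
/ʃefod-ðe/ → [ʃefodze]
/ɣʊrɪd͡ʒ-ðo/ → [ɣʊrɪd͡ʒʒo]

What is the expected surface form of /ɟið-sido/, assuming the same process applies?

The data show progressive place assimilation: /θ/ → [ʂ] after /ʐ/; /ð/ → [z] after /d/; /ð/ → [ʒ] after /d͡ʒ/. In each pair only place changes, matching the preceding consonant, while manner and voice stay constant.
The rule targets /s/ (voiceless alveolar fricative), which sits after the trigger /ð/ (dental).
The voiceless dental fricative is [θ], so /s/ → [θ].

[ɟiðθido]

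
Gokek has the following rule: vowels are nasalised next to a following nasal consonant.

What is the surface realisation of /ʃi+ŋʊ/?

/i/ sits next to the nasal /ŋ/ and is therefore nasalised to [ĩ].

[ʃĩŋʊ]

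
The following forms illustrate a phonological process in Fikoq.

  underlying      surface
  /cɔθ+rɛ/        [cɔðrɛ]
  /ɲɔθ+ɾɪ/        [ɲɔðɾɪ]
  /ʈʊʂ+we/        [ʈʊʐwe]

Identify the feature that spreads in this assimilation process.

Underlying /θ/ is realised as [ð] next to /r/; /r/ itself does not change.
The change voiceless → voiced matches the voicing of the following /r/, identifying this as voicing assimilation.
The same holds elsewhere in the data: /θ/ → [ð] before /ɾ/ (voiceless → voiced, matching voiced); /ʂ/ → [ʐ] before /w/ (voiceless → voiced, matching voiced) — only voicing changes, and always toward the following segment.

voicing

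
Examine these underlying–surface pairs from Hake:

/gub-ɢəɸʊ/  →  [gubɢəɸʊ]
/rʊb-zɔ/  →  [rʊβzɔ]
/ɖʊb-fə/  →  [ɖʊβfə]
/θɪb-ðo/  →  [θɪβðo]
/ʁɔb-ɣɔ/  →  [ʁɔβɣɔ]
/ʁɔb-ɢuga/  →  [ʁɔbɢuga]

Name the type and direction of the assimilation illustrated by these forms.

regressive manner assimilation

Comparing underlying and surface forms, /b/ → [β] is the alternation; the neighbouring /z/ is constant.
/b/ is a stop while /z/ is a fricative; the output [β] is a fricative, matching the trigger — so the feature that spreads is manner.
Place and voice are unchanged, so the assimilation is partial, not total.
The same holds elsewhere in the data: /b/ → [β] before /f/ (stop → fricative, matching a fricative); /b/ → [β] before /ð/ (stop → fricative, matching a fricative); /b/ → [β] before /ɣ/ (stop → fricative, matching a fricative) — only manner changes, and always toward the following segment.
Nothing changes in [gubɢəɸʊ], [ʁɔbɢuga]: there the adjacent consonants already agree in manner (/b/ and /ɢ/ are both stops; /b/ and /ɢ/ are both stops), so these forms are consistent with the same rule.
Since the segment that changes precedes the conditioning segment, the assimilation is regressive.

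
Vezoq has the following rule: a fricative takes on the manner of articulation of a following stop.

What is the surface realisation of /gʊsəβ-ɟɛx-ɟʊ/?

/β/ is a voiced bilabial fricative. The following trigger /ɟ/ is a stop, so /β/ must become a stop as well.
Changing only its manner to stop gives [b] — the voiced bilabial stop.
At the second juncture, /x/ likewise becomes [k] adjacent to /ɟ/.

[gʊsəbɟɛkɟʊ]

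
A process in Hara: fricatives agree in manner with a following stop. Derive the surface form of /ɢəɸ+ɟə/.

/ɸ/ is a voiceless bilabial fricative. The following trigger /ɟ/ is a stop, so /ɸ/ must become a stop as well.
A voiceless bilabial stop is [p], so the surface segment is [p].

[ɢəpɟə]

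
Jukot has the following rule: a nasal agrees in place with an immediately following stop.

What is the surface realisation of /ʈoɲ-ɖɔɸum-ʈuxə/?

/ɲ/ is a voiced palatal nasal. The following trigger /ɖ/ is retroflex, so /ɲ/ must become retroflex as well.
Changing only its place to retroflex gives [ɳ] — the voiced retroflex nasal.
The same rule applies at the second boundary: /m/ → [ɳ] next to /ʈ/.

[ʈoɳɖɔɸuɳʈuxə]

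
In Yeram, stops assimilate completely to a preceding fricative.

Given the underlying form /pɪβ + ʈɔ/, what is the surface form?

[pɪββɔ]

/ʈ/ is the segment targeted by the rule; it sits immediately after /β/, so it assimilates completely and surfaces as [β].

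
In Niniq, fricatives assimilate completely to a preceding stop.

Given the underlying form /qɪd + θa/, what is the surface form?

/θ/ is the segment targeted by the rule; it sits immediately after /d/, so it assimilates completely and surfaces as [d].

[qɪdda]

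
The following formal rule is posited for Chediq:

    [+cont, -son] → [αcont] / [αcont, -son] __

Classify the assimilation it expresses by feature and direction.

progressive manner assimilation

The rule copies [cont] (continuancy) from the environment onto the target fricatives; since [±cont] encodes the stop/fricative manner contrast, the assimilating dimension is manner.
Since the environment is written before the underscore, the trigger precedes the target; the direction is progressive.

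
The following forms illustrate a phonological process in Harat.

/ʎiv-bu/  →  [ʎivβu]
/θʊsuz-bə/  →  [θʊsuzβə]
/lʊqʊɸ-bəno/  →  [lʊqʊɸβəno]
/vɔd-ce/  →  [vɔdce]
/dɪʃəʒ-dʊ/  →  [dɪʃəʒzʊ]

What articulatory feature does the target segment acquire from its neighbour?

The segment that alternates is /b/, which surfaces as [β] when adjacent to /v/.
/b/ is a stop while /v/ is a fricative; the output [β] is a fricative, matching the trigger — so the feature that spreads is manner.
The other alternating forms pattern the same way: /b/ → [β] after /z/ (stop → fricative, matching a fricative); /b/ → [β] after /ɸ/ (stop → fricative, matching a fricative); /d/ → [z] after /ʒ/ (stop → fricative, matching a fricative) — only manner changes, and always toward the preceding segment.
Nothing changes in [vɔdce]: there the adjacent consonants already agree in manner (/c/ and /d/ are both stops), so this form is consistent with the same rule.

manner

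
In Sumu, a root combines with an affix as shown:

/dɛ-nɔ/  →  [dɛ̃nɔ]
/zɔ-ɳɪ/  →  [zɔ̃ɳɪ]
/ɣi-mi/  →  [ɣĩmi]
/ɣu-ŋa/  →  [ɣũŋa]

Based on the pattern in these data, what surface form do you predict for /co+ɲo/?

[cõɲo]

The data show regressive nasality assimilation (vowel nasalisation): /ɛ/ → [ɛ̃] before /n/; /ɔ/ → [ɔ̃] before /ɳ/; /i/ → [ĩ] before /m/; /u/ → [ũ] before /ŋ/ — a vowel is nasalised by an immediately following nasal consonant.
/o/ sits next to the nasal /ɲ/ and is therefore nasalised to [õ].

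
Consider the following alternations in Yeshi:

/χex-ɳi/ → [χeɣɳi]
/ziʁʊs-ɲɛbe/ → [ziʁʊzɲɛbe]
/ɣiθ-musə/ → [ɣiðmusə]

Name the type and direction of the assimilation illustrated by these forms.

Comparing underlying and surface forms, /x/ → [ɣ] is the alternation; the neighbouring /ɳ/ is constant.
/x/ is voiceless while /ɳ/ is voiced; the output [ɣ] is voiced, matching the trigger — so the feature that spreads is voicing.
Place and manner are unchanged, so the assimilation is partial, not total.
The other alternating forms pattern the same way: /s/ → [z] before /ɲ/ (voiceless → voiced, matching voiced); /θ/ → [ð] before /m/ (voiceless → voiced, matching voiced) — only voicing changes, and always toward the following segment.
Since the segment that changes precedes the conditioning segment, the assimilation is regressive.

regressive voicing assimilation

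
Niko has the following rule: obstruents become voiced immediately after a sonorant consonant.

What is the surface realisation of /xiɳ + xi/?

[xiɳɣi]

The rule targets /x/ (voiceless velar fricative), which sits after the trigger /ɳ/ (voiced).
The voiced velar fricative is [ɣ], so /x/ → [ɣ].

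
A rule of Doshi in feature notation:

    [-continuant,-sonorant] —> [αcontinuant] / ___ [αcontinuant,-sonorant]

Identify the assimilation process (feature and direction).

regressive manner assimilation

The shared variable α links the value of [continuant] on the target to that of the neighbouring obstruent. [continuant] distinguishes stops from fricatives — a manner-of-articulation feature — so this is manner assimilation.
Since the environment is written after the underscore, the trigger follows the target; the direction is regressive.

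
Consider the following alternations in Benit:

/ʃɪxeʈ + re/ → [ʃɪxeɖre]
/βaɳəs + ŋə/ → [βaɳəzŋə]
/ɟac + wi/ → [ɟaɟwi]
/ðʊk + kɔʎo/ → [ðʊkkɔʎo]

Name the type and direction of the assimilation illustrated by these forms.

Comparing underlying and surface forms, /ʈ/ → [ɖ] is the alternation; the neighbouring /r/ is constant.
The change voiceless → voiced matches the voicing of the following /r/, identifying this as voicing assimilation.
Place and manner are unchanged, so the assimilation is partial, not total.
Checking the remaining alternations: /s/ → [z] before /ŋ/ (voiceless → voiced, matching voiced); /c/ → [ɟ] before /w/ (voiceless → voiced, matching voiced) — only voicing changes, and always toward the following segment.
Nothing changes in [ðʊkkɔʎo]: there the adjacent consonants already agree in voicing (/k/ and /k/ are both voiceless), so this form is consistent with the same rule.
The trigger is the following segment, so the direction is regressive (anticipatory).

regressive voicing assimilation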